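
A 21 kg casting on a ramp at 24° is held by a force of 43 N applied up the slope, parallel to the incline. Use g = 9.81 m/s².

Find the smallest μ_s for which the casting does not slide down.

N = m g cos θ = 188.2 N.
Friction must make up the shortfall along the incline: f = m g sin θ − P = 83.79 − 43 = 40.79 N.
At the threshold f = μ_s N, so μ_s,min = 40.79/188.2 = 0.217.

μ_s,min ≈ 0.217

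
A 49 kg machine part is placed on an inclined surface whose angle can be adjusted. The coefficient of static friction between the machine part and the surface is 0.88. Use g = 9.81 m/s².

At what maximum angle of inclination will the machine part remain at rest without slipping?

At the slip threshold, m g sin θ = μ_s · m g cos θ, so tan θ = μ_s.
θ_max = arctan(0.88) = 41.3°.

θ_max ≈ 41.3°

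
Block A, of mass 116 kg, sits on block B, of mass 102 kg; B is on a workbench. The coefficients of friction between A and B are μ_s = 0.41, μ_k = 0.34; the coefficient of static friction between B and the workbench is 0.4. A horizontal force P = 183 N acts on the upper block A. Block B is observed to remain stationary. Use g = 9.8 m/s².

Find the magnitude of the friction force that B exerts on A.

f ≈ 183 N

Between the blocks, N₁ = m_A g = 1137 N.
So the A–B interface can sustain at most μ_s N₁ = 466.1 N of static friction.
P = 183 N is within that limit, so A and B move together (both at rest); the A–B friction is simply f₁ = P = 183 N.
B experiences an equal 183 N forward from A (third law). B is in equilibrium, so the floor supplies f₂ = 183 N of static friction (limit μ_s(m_A+m_B)g = 854.6 N, not exceeded).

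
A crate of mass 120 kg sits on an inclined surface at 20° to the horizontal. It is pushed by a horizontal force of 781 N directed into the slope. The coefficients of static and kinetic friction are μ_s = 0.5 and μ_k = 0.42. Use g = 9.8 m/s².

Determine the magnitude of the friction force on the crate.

Resolve perpendicular to the incline: N = m g cos θ + P sin θ = 120×9.8×cos 20° + 781×sin 20° = 1372 N.
Parallel to the incline: P cos θ − m g sin θ = 733.9 − 402.2 = 331.7 N; the friction needed to balance this is 331.7 N acting down the slope.
The limit of static friction is μ_s N = 686.1 N.
Since 331.7 N is within the 686.1 N limit, the crate stays put and friction is exactly 332 N.

f ≈ 332 N (down the incline)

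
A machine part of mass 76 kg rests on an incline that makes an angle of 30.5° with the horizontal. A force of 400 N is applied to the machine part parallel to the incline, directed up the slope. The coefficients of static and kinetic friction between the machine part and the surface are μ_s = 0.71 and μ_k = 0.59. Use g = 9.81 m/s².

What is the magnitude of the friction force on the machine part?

The normal reaction is N = m g cos θ = 642.4 N.
The friction needed for equilibrium is m g sin θ − P = 378.4 − 400 = -21.6 N, measured positive up-slope.
Static friction can supply at most μ_s N = 456.1 N.
Since |-21.6| ≤ 456.1 N, no slip — friction simply equals what equilibrium demands.

f ≈ 21.6 N (down the incline)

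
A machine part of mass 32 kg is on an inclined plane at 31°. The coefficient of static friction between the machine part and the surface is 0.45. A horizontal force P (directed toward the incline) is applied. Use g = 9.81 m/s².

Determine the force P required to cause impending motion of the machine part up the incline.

P ≈ 452 N

At impending motion up the slope, friction acts down-slope at its limit: f = μ_s N.
Perpendicular to the incline: N = m g cos θ + P sin θ.
Along the incline: P cos θ = m g sin θ + μ_s N = m g sin θ + μ_s (m g cos θ + P sin θ).
Solving, P (cos θ − μ_s sin θ) = m g (sin θ + μ_s cos θ), so P = 32×9.81×(sin 31° + 0.45 cos 31°)/(cos 31° − 0.45 sin 31°) = 314×0.9008/0.6254 = 452 N.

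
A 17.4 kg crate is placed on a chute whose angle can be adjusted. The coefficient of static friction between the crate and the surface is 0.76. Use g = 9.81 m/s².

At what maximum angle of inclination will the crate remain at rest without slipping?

At the slip threshold, m g sin θ = μ_s · m g cos θ, so tan θ = μ_s.
θ_max = arctan(0.76) = 37.2°.

θ_max ≈ 37.2°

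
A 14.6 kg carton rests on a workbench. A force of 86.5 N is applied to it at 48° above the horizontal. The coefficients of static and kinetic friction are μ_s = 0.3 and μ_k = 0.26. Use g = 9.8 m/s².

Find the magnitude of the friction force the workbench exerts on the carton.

f ≈ 20.5 N

The vertical component of P reduces the normal force: N = m g − P sin α = 143.1 − 64.28 = 78.8 N.
For equilibrium, f = P cos α = 86.5×cos 48° = 57.88 N.
The static-friction limit is μ_s N = 23.64 N.
The required friction exceeds μ_s N, so the carton moves and f = μ_k N = 20.5 N.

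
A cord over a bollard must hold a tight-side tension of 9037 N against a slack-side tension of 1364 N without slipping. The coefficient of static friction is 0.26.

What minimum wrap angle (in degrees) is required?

β_min ≈ 417°

T₂/T₁ = e^{μβ} → β = ln(T₂/T₁)/μ.
β = ln(9037/1364)/0.26 = 1.891/0.26 = 7.273 rad.
In degrees: β = 7.273 × 180/π = 417°.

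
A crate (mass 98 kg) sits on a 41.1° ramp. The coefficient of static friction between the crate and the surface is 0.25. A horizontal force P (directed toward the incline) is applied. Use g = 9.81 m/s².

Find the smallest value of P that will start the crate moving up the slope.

At impending motion up the slope, friction acts down-slope at its limit: f = μ_s N.
Perpendicular to the incline: N = m g cos θ + P sin θ.
Along the incline: P cos θ = m g sin θ + μ_s N = m g sin θ + μ_s (m g cos θ + P sin θ).
Solving, P (cos θ − μ_s sin θ) = m g (sin θ + μ_s cos θ), so P = 98×9.81×(sin 41.1° + 0.25 cos 41.1°)/(cos 41.1° − 0.25 sin 41.1°) = 961×0.8458/0.5892 = 1380 N.

P ≈ 1380 N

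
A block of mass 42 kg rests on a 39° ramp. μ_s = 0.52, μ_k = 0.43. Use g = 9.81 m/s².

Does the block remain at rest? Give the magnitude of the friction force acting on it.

f ≈ 138 N

N = m g cos θ = 320 N.
Down-slope weight component: m g sin θ = 259 N.
μ_s N = 167 N.
259 > 167 N, so it slides; kinetic friction f = μ_k N = 0.43×320 = 138 N.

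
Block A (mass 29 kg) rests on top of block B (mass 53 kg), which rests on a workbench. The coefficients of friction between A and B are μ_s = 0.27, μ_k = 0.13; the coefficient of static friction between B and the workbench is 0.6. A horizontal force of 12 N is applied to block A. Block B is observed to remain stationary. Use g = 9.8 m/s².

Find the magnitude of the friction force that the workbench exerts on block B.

f ≈ 12 N

Between the blocks, N₁ = m_A g = 284.2 N.
Maximum static friction on A from B: μ_s N₁ = 0.27×284.2 = 76.73 N.
Since P = 12 N ≤ 76.73 N, A does not slip on B; friction on A equals P = 12 N.
By Newton's third law B feels 12 N forward from A. With B stationary, the floor's static friction on B balances it: f₂ = 12 N (well within μ_s(m_A+m_B)g = 482.2 N).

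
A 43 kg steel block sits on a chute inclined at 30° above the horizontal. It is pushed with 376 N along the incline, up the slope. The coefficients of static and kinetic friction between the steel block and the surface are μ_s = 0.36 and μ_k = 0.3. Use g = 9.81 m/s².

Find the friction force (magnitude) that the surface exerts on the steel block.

Perpendicular to the surface, N = m g cos θ = 43·9.81·cos 30° = 365.3 N.
The friction needed for equilibrium is m g sin θ − P = 210.9 − 376 = -165.1 N, measured positive up-slope.
Static friction can supply at most μ_s N = 131.5 N.
|-165.1| exceeds 131.5 N, so the steel block slips up-slope; friction is kinetic, f = μ_k N = 0.3×365.3 = 110 N.

f ≈ 110 N (down the incline)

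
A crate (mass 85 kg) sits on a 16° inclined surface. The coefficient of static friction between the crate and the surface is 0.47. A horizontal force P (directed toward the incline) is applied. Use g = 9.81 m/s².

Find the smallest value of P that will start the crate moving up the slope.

At impending motion up the slope, friction acts down-slope at its limit: f = μ_s N.
Perpendicular to the incline: N = m g cos θ + P sin θ.
Along the incline: P cos θ = m g sin θ + μ_s N = m g sin θ + μ_s (m g cos θ + P sin θ).
Solving, P (cos θ − μ_s sin θ) = m g (sin θ + μ_s cos θ), so P = 85×9.81×(sin 16° + 0.47 cos 16°)/(cos 16° − 0.47 sin 16°) = 834×0.7274/0.8317 = 729 N.

P ≈ 729 N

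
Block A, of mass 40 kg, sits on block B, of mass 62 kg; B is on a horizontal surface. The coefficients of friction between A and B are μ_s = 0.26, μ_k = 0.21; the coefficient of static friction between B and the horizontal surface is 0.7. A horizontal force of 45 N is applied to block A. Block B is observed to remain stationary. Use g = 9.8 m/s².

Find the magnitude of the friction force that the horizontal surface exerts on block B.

Normal force at the A–B interface: N₁ = m_A g = 392 N.
Maximum static friction on A from B: μ_s N₁ = 0.26×392 = 101.9 N.
Since P = 45 N ≤ 101.9 N, A does not slip on B; friction on A equals P = 45 N.
B experiences an equal 45 N forward from A (third law). B is in equilibrium, so the floor supplies f₂ = 45 N of static friction (limit μ_s(m_A+m_B)g = 699.7 N, not exceeded).

f ≈ 45 N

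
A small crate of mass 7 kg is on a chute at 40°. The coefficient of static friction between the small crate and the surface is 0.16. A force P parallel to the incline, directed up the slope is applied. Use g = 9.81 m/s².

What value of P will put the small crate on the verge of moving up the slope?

P ≈ 52.6 N

At impending motion up the slope, friction acts down-slope at its limit: f = μ_s N.
P is parallel to the surface, so N = m g cos θ = 52.6 N.
Along the incline: P = m g sin θ + μ_s N = 44.1 + 0.16×52.6 = 52.6 N.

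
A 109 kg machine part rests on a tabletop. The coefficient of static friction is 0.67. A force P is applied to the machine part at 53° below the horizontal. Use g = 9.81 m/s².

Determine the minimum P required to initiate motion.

P ≈ 10700 N

N = m g + P sin α (the push presses the machine part into the tabletop).
At impending slip, P cos α = μ_s N = μ_s (m g + P sin α).
Solving: P (cos α − μ_s sin α) = μ_s m g → P = 0.67×1070/(cos 53° − 0.67 sin 53°) = 716/0.06673 = 10700 N.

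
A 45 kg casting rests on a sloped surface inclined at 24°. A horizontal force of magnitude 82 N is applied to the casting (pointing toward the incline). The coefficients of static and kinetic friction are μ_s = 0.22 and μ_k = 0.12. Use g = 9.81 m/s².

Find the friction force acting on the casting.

f ≈ 52.4 N (up the incline)

Resolve perpendicular to the incline: N = m g cos θ + P sin θ = 45×9.81×cos 24° + 82×sin 24° = 436.6 N.
Parallel to the incline: P cos θ − m g sin θ = 74.91 − 179.6 = -104.6 N; the friction needed to balance this is 104.6 N acting up the slope.
The limit of static friction is μ_s N = 96.06 N.
The required 104.6 N exceeds the static limit, so the casting slides down-slope and f = μ_k N = 0.12×436.6 = 52.4 N.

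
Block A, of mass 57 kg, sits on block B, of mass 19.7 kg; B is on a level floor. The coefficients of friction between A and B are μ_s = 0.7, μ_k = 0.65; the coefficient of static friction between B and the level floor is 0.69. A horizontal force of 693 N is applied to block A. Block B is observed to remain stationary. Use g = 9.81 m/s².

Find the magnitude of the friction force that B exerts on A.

The normal force B exerts on A is simply A's weight, N₁ = 559.2 N.
So the A–B interface can sustain at most μ_s N₁ = 391.4 N of static friction.
P = 693 N exceeds that limit, so A slips over B and the interface friction becomes kinetic: f₁ = μ_k N₁ = 0.65×559.2 = 363 N.
B experiences an equal 363 N forward from A (third law). B is in equilibrium, so the floor supplies f₂ = 363 N of static friction (limit μ_s(m_A+m_B)g = 519.2 N, not exceeded).

f ≈ 363 N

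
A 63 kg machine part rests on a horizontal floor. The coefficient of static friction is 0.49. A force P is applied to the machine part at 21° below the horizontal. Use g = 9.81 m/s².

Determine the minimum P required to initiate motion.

P ≈ 400 N

N = m g + P sin α (the push presses the machine part into the horizontal floor).
At impending slip, P cos α = μ_s N = μ_s (m g + P sin α).
Solving: P (cos α − μ_s sin α) = μ_s m g → P = 0.49×618/(cos 21° − 0.49 sin 21°) = 303/0.758 = 400 N.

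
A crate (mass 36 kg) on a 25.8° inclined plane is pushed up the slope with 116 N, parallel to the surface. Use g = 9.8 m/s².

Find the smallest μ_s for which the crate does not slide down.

μ_s,min ≈ 0.118

N = m g cos θ = 317.6 N.
Friction must make up the shortfall along the incline: f = m g sin θ − P = 153.5 − 116 = 37.55 N.
At the threshold f = μ_s N, so μ_s,min = 37.55/317.6 = 0.118.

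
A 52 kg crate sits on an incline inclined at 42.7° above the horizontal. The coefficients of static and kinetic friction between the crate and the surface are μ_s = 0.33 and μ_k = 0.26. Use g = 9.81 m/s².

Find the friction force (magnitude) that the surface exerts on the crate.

Normal force: N = m g cos θ = 52 × 9.81 × cos 42.7° = 374.9 N.
For equilibrium along the incline, friction must balance the weight component: f = m g sin θ = 345.9 N up the slope.
Static friction can supply at most μ_s N = 123.7 N.
Since |345.9| > 123.7 N, static friction cannot hold it; the crate slides down the incline and kinetic friction applies: f = μ_k N = 0.26 × 374.9 = 97.5 N.

f ≈ 97.5 N (up the incline)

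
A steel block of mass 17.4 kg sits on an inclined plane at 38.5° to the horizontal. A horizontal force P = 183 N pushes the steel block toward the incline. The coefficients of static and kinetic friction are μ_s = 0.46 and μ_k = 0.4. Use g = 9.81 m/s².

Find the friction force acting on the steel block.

Resolve perpendicular to the incline: N = m g cos θ + P sin θ = 17.4×9.81×cos 38.5° + 183×sin 38.5° = 247.5 N.
Parallel to the incline: P cos θ − m g sin θ = 143.2 − 106.3 = 36.96 N; the friction needed to balance this is 36.96 N acting down the slope.
The limit of static friction is μ_s N = 113.9 N.
Since 36.96 N is within the 113.9 N limit, the steel block stays put and friction is exactly 37 N.

f ≈ 37 N (down the incline)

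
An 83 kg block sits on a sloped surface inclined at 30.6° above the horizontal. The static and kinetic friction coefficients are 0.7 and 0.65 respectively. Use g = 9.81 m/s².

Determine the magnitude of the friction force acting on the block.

f ≈ 414 N (up the incline)

The normal reaction is N = m g cos θ = 700.8 N.
For equilibrium along the incline, friction must balance the weight component: f = m g sin θ = 414.5 N up the slope.
Maximum static friction available: μ_s N = 0.7 × 700.8 = 490.6 N.
Since |414.5| ≤ 490.6 N, the block remains in static equilibrium and friction takes exactly the required value.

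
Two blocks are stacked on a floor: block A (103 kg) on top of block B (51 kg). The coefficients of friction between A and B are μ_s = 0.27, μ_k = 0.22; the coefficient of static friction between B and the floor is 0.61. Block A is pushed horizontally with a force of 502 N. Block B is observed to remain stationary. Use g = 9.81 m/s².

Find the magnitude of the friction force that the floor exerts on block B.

f ≈ 222 N

Normal force at the A–B interface: N₁ = m_A g = 1010 N.
So the A–B interface can sustain at most μ_s N₁ = 272.8 N of static friction.
Since P = 502 N > 272.8 N, A slides on B; the A–B friction is kinetic: f₁ = μ_k N₁ = 0.22×1010 = 222 N.
By Newton's third law B feels 222 N forward from A. With B stationary, the floor's static friction on B balances it: f₂ = 222 N (well within μ_s(m_A+m_B)g = 921.6 N).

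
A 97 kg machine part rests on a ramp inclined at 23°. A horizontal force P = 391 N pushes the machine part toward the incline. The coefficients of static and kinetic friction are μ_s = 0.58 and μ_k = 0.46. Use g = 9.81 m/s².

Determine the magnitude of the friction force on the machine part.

Normal direction: N = m g cos θ + P sin θ = 1029 N.
Parallel to the incline: P cos θ − m g sin θ = 359.9 − 371.8 = -11.89 N; the friction needed to balance this is 11.89 N acting up the slope.
The limit of static friction is μ_s N = 596.6 N.
|f_req| = 11.89 ≤ 596.6 N → the machine part is in equilibrium; friction equals the required value.

f ≈ 11.9 N (up the incline)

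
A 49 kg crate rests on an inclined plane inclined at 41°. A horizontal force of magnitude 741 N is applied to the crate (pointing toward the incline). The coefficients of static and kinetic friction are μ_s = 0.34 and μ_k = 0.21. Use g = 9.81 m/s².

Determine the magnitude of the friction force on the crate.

Normal direction: N = m g cos θ + P sin θ = 848.9 N.
Along the incline, the net driving force (taking up-slope positive) is P cos θ − m g sin θ = 559.2 − 315.4 = 243.9 N, so equilibrium requires friction f = -243.9 N (down-slope).
The limit of static friction is μ_s N = 288.6 N.
|f_req| = 243.9 ≤ 288.6 N → the crate is in equilibrium; friction equals the required value.

f ≈ 244 N (down the incline)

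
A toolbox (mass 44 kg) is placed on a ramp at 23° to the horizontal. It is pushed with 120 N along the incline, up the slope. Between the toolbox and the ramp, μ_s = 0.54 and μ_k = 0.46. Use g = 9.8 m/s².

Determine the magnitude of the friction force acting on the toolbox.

Normal force: N = m g cos θ = 44 × 9.8 × cos 23° = 396.9 N.
For equilibrium along the incline the friction force must supply f = m g sin θ − P = 168.5 − 120 = 48.48 N (positive meaning up-slope).
Static friction can supply at most μ_s N = 214.3 N.
Since |48.48| ≤ 214.3 N, the toolbox remains in static equilibrium and friction takes exactly the required value.

f ≈ 48.5 N (up the incline)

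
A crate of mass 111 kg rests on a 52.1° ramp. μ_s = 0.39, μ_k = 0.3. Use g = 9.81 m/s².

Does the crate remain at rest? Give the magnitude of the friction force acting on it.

N = m g cos θ = 669 N.
Down-slope weight component: m g sin θ = 859 N.
μ_s N = 261 N.
859 > 261 N, so it slides; kinetic friction f = μ_k N = 0.3×669 = 201 N.

f ≈ 201 N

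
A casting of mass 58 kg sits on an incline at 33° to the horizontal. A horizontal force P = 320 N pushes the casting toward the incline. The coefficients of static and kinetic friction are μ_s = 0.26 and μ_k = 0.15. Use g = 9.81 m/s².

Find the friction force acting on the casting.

Normal direction: N = m g cos θ + P sin θ = 651.5 N.
Along the incline, the net driving force (taking up-slope positive) is P cos θ − m g sin θ = 268.4 − 309.9 = -41.51 N, so equilibrium requires friction f = 41.51 N (up-slope).
Maximum static friction: μ_s N = 0.26 × 651.5 = 169.4 N.
|f_req| = 41.51 ≤ 169.4 N → the casting is in equilibrium; friction equals the required value.

f ≈ 41.5 N (up the incline)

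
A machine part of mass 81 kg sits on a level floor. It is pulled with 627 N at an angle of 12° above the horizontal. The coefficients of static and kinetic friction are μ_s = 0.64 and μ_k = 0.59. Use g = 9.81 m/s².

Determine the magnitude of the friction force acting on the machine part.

f ≈ 392 N

Vertical equilibrium gives N = m g − P sin α = 664.2 N.
For equilibrium, f = P cos α = 627×cos 12° = 613.3 N.
μ_s N = 0.64 × 664.2 = 425.1 N.
613.3 > 425.1 N → the machine part slides; f = μ_k N = 0.59×664.2 = 392 N.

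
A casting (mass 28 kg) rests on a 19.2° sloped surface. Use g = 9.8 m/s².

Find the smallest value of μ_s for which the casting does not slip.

μ_s,min ≈ 0.348

At the slip threshold m g sin θ = μ_s m g cos θ, so μ_s,min = tan θ.
μ_s,min = tan 19.2° = 0.348.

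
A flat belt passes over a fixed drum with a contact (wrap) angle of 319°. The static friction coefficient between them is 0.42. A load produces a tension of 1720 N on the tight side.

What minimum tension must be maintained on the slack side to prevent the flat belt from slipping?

T_min ≈ 166 N

Capstan equation at impending slip: T_tight/T_slack = e^{μβ}.
β = 319° = 5.568 rad; e^{μβ} = e^{0.42×5.568} = 10.36.
T_slack = T_tight / e^{μβ} = 1720 / 10.36 = 166 N.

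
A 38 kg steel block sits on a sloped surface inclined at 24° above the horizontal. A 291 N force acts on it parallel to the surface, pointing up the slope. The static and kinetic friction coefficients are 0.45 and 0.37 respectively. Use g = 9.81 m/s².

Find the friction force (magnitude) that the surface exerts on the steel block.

f ≈ 139 N (down the incline)

Normal force: N = m g cos θ = 38 × 9.81 × cos 24° = 340.6 N.
The friction needed for equilibrium is m g sin θ − P = 151.6 − 291 = -139.4 N, measured positive up-slope.
Maximum static friction available: μ_s N = 0.45 × 340.6 = 153.2 N.
Since |-139.4| ≤ 153.2 N, the steel block remains in static equilibrium and friction takes exactly the required value.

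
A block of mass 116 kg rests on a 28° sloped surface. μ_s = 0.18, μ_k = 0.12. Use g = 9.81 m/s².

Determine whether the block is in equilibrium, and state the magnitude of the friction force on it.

N = m g cos θ = 1000 N.
Down-slope weight component: m g sin θ = 534 N.
μ_s N = 181 N.
534 > 181 N, so it slides; kinetic friction f = μ_k N = 0.12×1000 = 121 N.

f ≈ 121 N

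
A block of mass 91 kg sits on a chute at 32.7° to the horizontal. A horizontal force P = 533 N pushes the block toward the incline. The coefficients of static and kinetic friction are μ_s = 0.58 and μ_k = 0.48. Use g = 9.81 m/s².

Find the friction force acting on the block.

Normal direction: N = m g cos θ + P sin θ = 1039 N.
Along the incline, the net driving force (taking up-slope positive) is P cos θ − m g sin θ = 448.5 − 482.3 = -33.75 N, so equilibrium requires friction f = 33.75 N (up-slope).
Maximum static friction: μ_s N = 0.58 × 1039 = 602.7 N.
Since 33.75 N is within the 602.7 N limit, the block stays put and friction is exactly 33.8 N.

f ≈ 33.8 N (up the incline)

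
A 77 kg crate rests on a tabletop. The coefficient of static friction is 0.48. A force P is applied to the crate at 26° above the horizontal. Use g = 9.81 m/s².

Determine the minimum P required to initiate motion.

N = m g − P sin α (the pull lifts the crate).
At impending slip, P cos α = μ_s N = μ_s (m g − P sin α).
Solving: P (cos α + μ_s sin α) = μ_s m g → P = 0.48×755/(cos 26° + 0.48 sin 26°) = 363/1.109 = 327 N.

P ≈ 327 N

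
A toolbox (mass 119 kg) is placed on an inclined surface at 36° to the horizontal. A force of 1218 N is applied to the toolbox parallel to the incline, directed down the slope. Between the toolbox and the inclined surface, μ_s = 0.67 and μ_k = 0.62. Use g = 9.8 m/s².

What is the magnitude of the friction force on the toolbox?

f ≈ 585 N (up the incline)

Normal force: N = m g cos θ = 119 × 9.8 × cos 36° = 943.5 N.
For equilibrium along the incline the friction force must supply f = m g sin θ + P = 685.5 + 1218 = 1903 N (positive meaning up-slope).
Maximum static friction available: μ_s N = 0.67 × 943.5 = 632.1 N.
Since |1903| > 632.1 N, static friction cannot hold it; the toolbox slides down the incline and kinetic friction applies: f = μ_k N = 0.62 × 943.5 = 585 N.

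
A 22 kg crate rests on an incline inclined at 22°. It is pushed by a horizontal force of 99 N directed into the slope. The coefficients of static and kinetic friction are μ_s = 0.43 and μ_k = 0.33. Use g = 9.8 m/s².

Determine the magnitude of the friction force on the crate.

f ≈ 11 N (down the incline)

Normal direction: N = m g cos θ + P sin θ = 237 N.
Along the incline, the net driving force (taking up-slope positive) is P cos θ − m g sin θ = 91.79 − 80.77 = 11.03 N, so equilibrium requires friction f = -11.03 N (down-slope).
The limit of static friction is μ_s N = 101.9 N.
Since 11.03 N is within the 101.9 N limit, the crate stays put and friction is exactly 11 N.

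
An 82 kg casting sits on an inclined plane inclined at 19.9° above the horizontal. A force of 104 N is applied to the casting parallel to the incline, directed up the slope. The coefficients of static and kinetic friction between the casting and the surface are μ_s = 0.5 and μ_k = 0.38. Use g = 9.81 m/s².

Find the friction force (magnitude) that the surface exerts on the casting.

f ≈ 170 N (up the incline)

The normal reaction is N = m g cos θ = 756.4 N.
Parallel to the incline, ΣF = 0 gives f = m g sin θ − P = 273.8 − 104 = 169.8 N (up-slope positive).
The static-friction ceiling is μ_s N = 0.5 × 756.4 = 378.2 N.
Since |169.8| ≤ 378.2 N, the casting remains in static equilibrium and friction takes exactly the required value.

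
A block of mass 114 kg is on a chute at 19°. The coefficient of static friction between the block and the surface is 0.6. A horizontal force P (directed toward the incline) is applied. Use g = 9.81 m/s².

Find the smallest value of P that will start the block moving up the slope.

At impending motion up the slope, friction acts down-slope at its limit: f = μ_s N.
Perpendicular to the incline: N = m g cos θ + P sin θ.
Along the incline: P cos θ = m g sin θ + μ_s N = m g sin θ + μ_s (m g cos θ + P sin θ).
Solving, P (cos θ − μ_s sin θ) = m g (sin θ + μ_s cos θ), so P = 114×9.81×(sin 19° + 0.6 cos 19°)/(cos 19° − 0.6 sin 19°) = 1120×0.8929/0.7502 = 1330 N.

P ≈ 1330 N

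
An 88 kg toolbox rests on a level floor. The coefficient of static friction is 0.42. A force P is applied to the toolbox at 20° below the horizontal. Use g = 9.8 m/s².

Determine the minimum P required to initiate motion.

N = m g + P sin α (the push presses the toolbox into the level floor).
At impending slip, P cos α = μ_s N = μ_s (m g + P sin α).
Solving: P (cos α − μ_s sin α) = μ_s m g → P = 0.42×862/(cos 20° − 0.42 sin 20°) = 362/0.796 = 455 N.

P ≈ 455 N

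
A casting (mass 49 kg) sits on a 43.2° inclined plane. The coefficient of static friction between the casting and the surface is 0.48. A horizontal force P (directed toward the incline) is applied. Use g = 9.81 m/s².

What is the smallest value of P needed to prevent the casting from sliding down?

The casting tends to slide down (tan θ > μ_s), so at the point of impending slip friction acts up-slope at its limit: f = μ_s N.
Perpendicular to the incline: N = m g cos θ + P sin θ.
Along the incline: P cos θ + μ_s N = m g sin θ, i.e. P cos θ + μ_s (m g cos θ + P sin θ) = m g sin θ.
Solving, P (cos θ + μ_s sin θ) = m g (sin θ − μ_s cos θ), so P = 481×0.3346/1.058 = 152 N.

P_min ≈ 152 N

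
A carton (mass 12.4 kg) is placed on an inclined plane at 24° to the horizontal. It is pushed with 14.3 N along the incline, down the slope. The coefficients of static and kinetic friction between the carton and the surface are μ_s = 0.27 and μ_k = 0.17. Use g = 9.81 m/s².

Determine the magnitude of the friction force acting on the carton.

Perpendicular to the surface, N = m g cos θ = 12.4·9.81·cos 24° = 111.1 N.
The friction needed for equilibrium is m g sin θ + P = 49.48 + 14.3 = 63.78 N, measured positive up-slope.
Static friction can supply at most μ_s N = 30 N.
Since |63.78| > 30 N, static friction cannot hold it; the carton slides down the incline and kinetic friction applies: f = μ_k N = 0.17 × 111.1 = 18.9 N.

f ≈ 18.9 N (up the incline)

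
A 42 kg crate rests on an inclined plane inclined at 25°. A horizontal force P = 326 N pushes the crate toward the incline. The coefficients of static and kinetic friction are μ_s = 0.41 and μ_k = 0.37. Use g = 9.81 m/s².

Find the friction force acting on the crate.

f ≈ 121 N (down the incline)

The horizontal push has a component P sin θ into the surface, so N = m g cos θ + P sin θ = 373.4 + 137.8 = 511.2 N.
Parallel to the incline: P cos θ − m g sin θ = 295.5 − 174.1 = 121.3 N; the friction needed to balance this is 121.3 N acting down the slope.
The limit of static friction is μ_s N = 209.6 N.
Since 121.3 N is within the 209.6 N limit, the crate stays put and friction is exactly 121 N.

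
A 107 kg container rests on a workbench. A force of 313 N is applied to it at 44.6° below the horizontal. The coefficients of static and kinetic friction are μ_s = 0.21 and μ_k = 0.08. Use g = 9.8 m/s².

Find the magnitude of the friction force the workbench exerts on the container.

The vertical component of P adds to the normal force: N = m g + P sin α = 1049 + 219.8 = 1268 N.
Horizontally, friction must balance P cos α = 222.9 N.
μ_s N = 0.21 × 1268 = 266.4 N.
222.9 ≤ 266.4 N → static; friction equals the required 223 N.

f ≈ 223 N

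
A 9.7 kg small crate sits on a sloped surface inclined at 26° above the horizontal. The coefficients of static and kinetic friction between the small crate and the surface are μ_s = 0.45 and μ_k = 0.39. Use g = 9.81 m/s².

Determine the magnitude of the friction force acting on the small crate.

f ≈ 33.4 N (up the incline)

Perpendicular to the surface, N = m g cos θ = 9.7·9.81·cos 26° = 85.53 N.
For equilibrium along the incline, friction must balance the weight component: f = m g sin θ = 41.71 N up the slope.
The static-friction ceiling is μ_s N = 0.45 × 85.53 = 38.49 N.
|41.71| exceeds 38.49 N, so the small crate slips down-slope; friction is kinetic, f = μ_k N = 0.39×85.53 = 33.4 N.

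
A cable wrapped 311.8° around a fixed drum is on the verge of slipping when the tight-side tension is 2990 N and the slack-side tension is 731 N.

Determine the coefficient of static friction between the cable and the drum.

μ ≈ 0.259

T₂/T₁ = e^{μβ} → μ = ln(T₂/T₁)/β.
β = 311.8° = 5.442 rad.
μ = ln(2990/731)/5.442 = ln(4.09)/5.442 = 0.259.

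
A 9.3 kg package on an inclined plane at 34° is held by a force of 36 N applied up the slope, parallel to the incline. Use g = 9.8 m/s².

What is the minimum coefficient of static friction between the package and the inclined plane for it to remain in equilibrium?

N = m g cos θ = 75.56 N.
Friction must make up the shortfall along the incline: f = m g sin θ − P = 50.96 − 36 = 14.96 N.
At the threshold f = μ_s N, so μ_s,min = 14.96/75.56 = 0.198.

μ_s,min ≈ 0.198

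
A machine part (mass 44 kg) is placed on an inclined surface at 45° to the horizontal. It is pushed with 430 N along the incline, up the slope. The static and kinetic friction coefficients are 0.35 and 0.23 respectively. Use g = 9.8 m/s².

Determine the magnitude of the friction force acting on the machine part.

The normal reaction is N = m g cos θ = 304.9 N.
Parallel to the incline, ΣF = 0 gives f = m g sin θ − P = 304.9 − 430 = -125.1 N (up-slope positive).
The static-friction ceiling is μ_s N = 0.35 × 304.9 = 106.7 N.
Since |-125.1| > 106.7 N, static friction cannot hold it; the machine part slides up the incline and kinetic friction applies: f = μ_k N = 0.23 × 304.9 = 70.1 N.

f ≈ 70.1 N (down the incline)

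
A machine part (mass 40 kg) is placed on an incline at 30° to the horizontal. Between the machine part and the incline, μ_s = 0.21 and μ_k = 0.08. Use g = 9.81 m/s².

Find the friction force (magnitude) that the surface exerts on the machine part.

Perpendicular to the surface, N = m g cos θ = 40·9.81·cos 30° = 339.8 N.
For equilibrium along the incline, friction must balance the weight component: f = m g sin θ = 196.2 N up the slope.
Maximum static friction available: μ_s N = 0.21 × 339.8 = 71.36 N.
Since |196.2| > 71.36 N, static friction cannot hold it; the machine part slides down the incline and kinetic friction applies: f = μ_k N = 0.08 × 339.8 = 27.2 N.

f ≈ 27.2 N (up the incline)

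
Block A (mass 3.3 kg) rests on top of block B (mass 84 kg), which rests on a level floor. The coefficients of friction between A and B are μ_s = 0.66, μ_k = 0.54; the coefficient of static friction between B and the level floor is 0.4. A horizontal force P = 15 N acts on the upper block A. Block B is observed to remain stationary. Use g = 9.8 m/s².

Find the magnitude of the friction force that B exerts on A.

f ≈ 15 N

The normal force B exerts on A is simply A's weight, N₁ = 32.34 N.
So the A–B interface can sustain at most μ_s N₁ = 21.34 N of static friction.
P = 15 N is within that limit, so A and B move together (both at rest); the A–B friction is simply f₁ = P = 15 N.
By Newton's third law B feels 15 N forward from A. With B stationary, the floor's static friction on B balances it: f₂ = 15 N (well within μ_s(m_A+m_B)g = 342.2 N).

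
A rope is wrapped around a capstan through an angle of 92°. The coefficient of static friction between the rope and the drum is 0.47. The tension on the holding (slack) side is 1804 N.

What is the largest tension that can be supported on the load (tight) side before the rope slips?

T_max ≈ 3840 N

At impending slip the capstan equation gives T₂/T₁ = e^{μβ} with β in radians.
β = 92° × π/180 = 1.606 rad.
e^{μβ} = e^{0.47×1.606} = 2.127.
T₂ = T₁ · e^{μβ} = 1804 × 2.127 = 3840 N.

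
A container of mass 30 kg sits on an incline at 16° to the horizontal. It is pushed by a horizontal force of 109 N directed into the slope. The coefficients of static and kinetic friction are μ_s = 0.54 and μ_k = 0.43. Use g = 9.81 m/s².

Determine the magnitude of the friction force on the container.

Normal direction: N = m g cos θ + P sin θ = 312.9 N.
Along the incline, the net driving force (taking up-slope positive) is P cos θ − m g sin θ = 104.8 − 81.12 = 23.66 N, so equilibrium requires friction f = -23.66 N (down-slope).
The limit of static friction is μ_s N = 169 N.
|f_req| = 23.66 ≤ 169 N → the container is in equilibrium; friction equals the required value.

f ≈ 23.7 N (down the incline)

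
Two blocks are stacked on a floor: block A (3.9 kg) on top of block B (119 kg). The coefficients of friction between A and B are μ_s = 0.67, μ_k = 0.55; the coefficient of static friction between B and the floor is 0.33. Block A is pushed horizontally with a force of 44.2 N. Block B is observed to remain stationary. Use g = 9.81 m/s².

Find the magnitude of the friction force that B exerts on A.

Between the blocks, N₁ = m_A g = 38.26 N.
Maximum static friction on A from B: μ_s N₁ = 0.67×38.26 = 25.63 N.
Since P = 44.2 N > 25.63 N, A slides on B; the A–B friction is kinetic: f₁ = μ_k N₁ = 0.55×38.26 = 21 N.
B experiences an equal 21 N forward from A (third law). B is in equilibrium, so the floor supplies f₂ = 21 N of static friction (limit μ_s(m_A+m_B)g = 397.9 N, not exceeded).

f ≈ 21 N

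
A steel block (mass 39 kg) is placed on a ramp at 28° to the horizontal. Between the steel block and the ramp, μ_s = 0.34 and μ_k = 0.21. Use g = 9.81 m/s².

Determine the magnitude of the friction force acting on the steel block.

f ≈ 70.9 N (up the incline)

The normal reaction is N = m g cos θ = 337.8 N.
Along the slope the weight component is m g sin θ = 179.6 N; friction must supply exactly this, acting up-slope.
The static-friction ceiling is μ_s N = 0.34 × 337.8 = 114.9 N.
|179.6| exceeds 114.9 N, so the steel block slips down-slope; friction is kinetic, f = μ_k N = 0.21×337.8 = 70.9 N.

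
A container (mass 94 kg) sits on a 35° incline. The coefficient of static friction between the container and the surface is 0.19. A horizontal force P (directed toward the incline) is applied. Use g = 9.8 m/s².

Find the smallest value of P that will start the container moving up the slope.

P ≈ 946 N

At impending motion up the slope, friction acts down-slope at its limit: f = μ_s N.
Perpendicular to the incline: N = m g cos θ + P sin θ.
Along the incline: P cos θ = m g sin θ + μ_s N = m g sin θ + μ_s (m g cos θ + P sin θ).
Solving, P (cos θ − μ_s sin θ) = m g (sin θ + μ_s cos θ), so P = 94×9.8×(sin 35° + 0.19 cos 35°)/(cos 35° − 0.19 sin 35°) = 921×0.7292/0.7102 = 946 N.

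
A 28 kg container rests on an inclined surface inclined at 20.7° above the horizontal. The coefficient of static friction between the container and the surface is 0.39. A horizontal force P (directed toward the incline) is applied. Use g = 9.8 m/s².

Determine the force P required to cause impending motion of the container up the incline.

P ≈ 247 N

At impending motion up the slope, friction acts down-slope at its limit: f = μ_s N.
Perpendicular to the incline: N = m g cos θ + P sin θ.
Along the incline: P cos θ = m g sin θ + μ_s N = m g sin θ + μ_s (m g cos θ + P sin θ).
Solving, P (cos θ − μ_s sin θ) = m g (sin θ + μ_s cos θ), so P = 28×9.8×(sin 20.7° + 0.39 cos 20.7°)/(cos 20.7° − 0.39 sin 20.7°) = 274×0.7183/0.7976 = 247 N.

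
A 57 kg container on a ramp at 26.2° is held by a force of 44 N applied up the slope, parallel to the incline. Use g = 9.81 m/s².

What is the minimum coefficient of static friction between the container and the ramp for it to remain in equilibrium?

N = m g cos θ = 501.7 N.
Friction must make up the shortfall along the incline: f = m g sin θ − P = 246.9 − 44 = 202.9 N.
At the threshold f = μ_s N, so μ_s,min = 202.9/501.7 = 0.404.

μ_s,min ≈ 0.404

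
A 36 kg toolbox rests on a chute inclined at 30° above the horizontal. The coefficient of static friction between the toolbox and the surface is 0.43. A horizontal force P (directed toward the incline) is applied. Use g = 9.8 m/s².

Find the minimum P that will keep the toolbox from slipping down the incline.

The toolbox tends to slide down (tan θ > μ_s), so at the point of impending slip friction acts up-slope at its limit: f = μ_s N.
Perpendicular to the incline: N = m g cos θ + P sin θ.
Along the incline: P cos θ + μ_s N = m g sin θ, i.e. P cos θ + μ_s (m g cos θ + P sin θ) = m g sin θ.
Solving, P (cos θ + μ_s sin θ) = m g (sin θ − μ_s cos θ), so P = 353×0.1276/1.081 = 41.6 N.

P_min ≈ 41.6 N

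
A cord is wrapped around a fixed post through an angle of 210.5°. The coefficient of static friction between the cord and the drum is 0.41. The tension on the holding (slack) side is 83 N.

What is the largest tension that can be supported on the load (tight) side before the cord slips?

T_max ≈ 374 N

At impending slip the capstan equation gives T₂/T₁ = e^{μβ} with β in radians.
β = 210.5° × π/180 = 3.674 rad.
e^{μβ} = e^{0.41×3.674} = 4.51.
T₂ = T₁ · e^{μβ} = 83 × 4.51 = 374 N.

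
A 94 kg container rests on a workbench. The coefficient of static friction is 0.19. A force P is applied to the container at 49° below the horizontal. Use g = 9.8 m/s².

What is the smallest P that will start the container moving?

P ≈ 341 N

N = m g + P sin α (the push presses the container into the workbench).
At impending slip, P cos α = μ_s N = μ_s (m g + P sin α).
Solving: P (cos α − μ_s sin α) = μ_s m g → P = 0.19×921/(cos 49° − 0.19 sin 49°) = 175/0.5127 = 341 N.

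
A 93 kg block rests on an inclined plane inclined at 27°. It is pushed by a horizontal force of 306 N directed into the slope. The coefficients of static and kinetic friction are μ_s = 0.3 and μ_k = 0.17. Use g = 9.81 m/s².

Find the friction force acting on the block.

f ≈ 142 N (up the incline)

The horizontal push has a component P sin θ into the surface, so N = m g cos θ + P sin θ = 812.9 + 138.9 = 951.8 N.
Parallel to the incline: P cos θ − m g sin θ = 272.6 − 414.2 = -141.5 N; the friction needed to balance this is 141.5 N acting up the slope.
The limit of static friction is μ_s N = 285.5 N.
|f_req| = 141.5 ≤ 285.5 N → the block is in equilibrium; friction equals the required value.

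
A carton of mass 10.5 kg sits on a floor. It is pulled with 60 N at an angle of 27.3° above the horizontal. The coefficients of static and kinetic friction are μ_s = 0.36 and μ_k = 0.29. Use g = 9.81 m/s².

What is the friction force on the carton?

f ≈ 21.9 N

The vertical component of P reduces the normal force: N = m g − P sin α = 103 − 27.52 = 75.49 N.
The horizontal driving force is P cos α = 53.32 N, so equilibrium needs friction f = 53.32 N.
The static-friction limit is μ_s N = 27.17 N.
The required friction exceeds μ_s N, so the carton moves and f = μ_k N = 21.9 N.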